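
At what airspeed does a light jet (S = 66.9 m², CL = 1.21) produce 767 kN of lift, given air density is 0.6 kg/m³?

L = ½ρv²S·CL ⇒ v = √(2L/(ρ·S·CL))
v = √(2 × 7.67×10^5 / (0.6 × 66.9 × 1.21)) = √31580 = 178 m/s

v = 178 m/s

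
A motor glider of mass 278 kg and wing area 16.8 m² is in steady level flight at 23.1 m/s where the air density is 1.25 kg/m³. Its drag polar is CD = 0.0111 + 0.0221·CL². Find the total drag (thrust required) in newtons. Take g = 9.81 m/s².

D = 91.5 N

Level flight ⇒ L = W = m·g = 278 × 9.81 = 2727.2 N.
Dynamic pressure q = 0.5 × 1.25 × 23.1² = 333.5 Pa.
Required CL = L/(qS) = 2727.2/(333.5·16.8) = 0.4867.
CD = 0.0111 + 0.0221 × 0.4867² = 0.01634.
D = q·S·CD = 333.5 × 16.8 × 0.01634 = 91.53 N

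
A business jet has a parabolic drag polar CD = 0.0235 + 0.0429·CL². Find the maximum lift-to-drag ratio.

(L/D)max = 15.7

For CD = CD0 + K·CL², (L/D)max occurs at CL* = √(CD0/K) and equals 1/(2√(K·CD0)).
(L/D)max = 1/(2√(0.0429 × 0.0235)) = 1/(2 × 0.03175) = 15.7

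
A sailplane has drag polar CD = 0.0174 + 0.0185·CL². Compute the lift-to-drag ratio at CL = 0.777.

L/D = 27.2

CD = 0.0174 + 0.0185 × 0.777² = 0.02857
L/D = CL/CD = 0.777 / 0.02857 = 27.2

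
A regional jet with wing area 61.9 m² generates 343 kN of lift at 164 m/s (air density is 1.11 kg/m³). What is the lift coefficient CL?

From L = ½ρv²S·CL, rearranging gives CL = 2L/(ρv²S).
CL = 2 × 3.43×10^5 / (1.11 × 164² × 61.9) = 0.371

CL = 0.371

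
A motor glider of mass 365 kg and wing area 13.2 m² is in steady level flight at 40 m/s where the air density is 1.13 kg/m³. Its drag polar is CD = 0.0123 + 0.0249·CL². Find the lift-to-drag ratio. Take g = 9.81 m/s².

L/D = 20.6

Level flight ⇒ L = W = m·g = 365 × 9.81 = 3580.7 N.
q = ½ρv² = ½ × 1.13 × 40² = 904 Pa.
CL = W/(q·S) = 3580.7 / (904 × 13.2) = 0.3001.
CD = 0.0123 + 0.0249 × 0.3001² = 0.01454.
L/D = CL/CD = 0.3001 / 0.01454 = 20.6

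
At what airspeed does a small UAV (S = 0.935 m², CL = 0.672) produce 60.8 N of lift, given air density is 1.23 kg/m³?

v = 12.5 m/s

L = ½ρv²S·CL ⇒ v = √(2L/(ρ·S·CL))
v = √(2 × 60.8 / (1.23 × 0.935 × 0.672)) = √157.3 = 12.5 m/s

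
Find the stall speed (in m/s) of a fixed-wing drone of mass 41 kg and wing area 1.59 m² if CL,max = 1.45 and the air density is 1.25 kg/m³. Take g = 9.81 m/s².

V_stall = 16.7 m/s

Weight W = mg = 41 × 9.81 = 402.2 N.
From L = ½ρV²S·CL,max = W: V_stall = √(2W/(ρSCL,max)) = √(2·402.2/(1.25·1.59·1.45))
V_stall = √279.1 = 16.7 m/s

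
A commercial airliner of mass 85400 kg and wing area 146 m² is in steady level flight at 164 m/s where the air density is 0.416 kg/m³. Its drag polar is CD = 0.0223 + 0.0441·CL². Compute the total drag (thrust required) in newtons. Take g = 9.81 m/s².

D = 56100 N

Weight W = mg = 85400 × 9.81 = 8.3777×10^5 N; in level flight L = W.
q = ½ρv² = ½ × 0.416 × 164² = 5594 Pa.
CL = W/(q·S) = 8.3777×10^5 / (5594 × 146) = 1.026.
CD = 0.0223 + 0.0441 × 1.026² = 0.0687.
D = q·S·CD = 5594 × 146 × 0.0687 = 56110 N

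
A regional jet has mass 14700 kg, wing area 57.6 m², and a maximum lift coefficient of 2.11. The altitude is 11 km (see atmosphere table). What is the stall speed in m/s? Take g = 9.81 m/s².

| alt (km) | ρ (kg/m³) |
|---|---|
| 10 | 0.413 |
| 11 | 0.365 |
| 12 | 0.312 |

At 11 km, from the table: ρ = 0.365 kg/m³.
Stall occurs when L = W at CL,max. W = mg = 14700 × 9.81 = 1.442×10^5 N.
V_stall = √(2W/(ρ·S·CL,max)) = √(2 × 1.442×10^5 / (0.365 × 57.6 × 2.11))
V_stall = √6502 = 80.6 m/s

V_stall = 80.6 m/s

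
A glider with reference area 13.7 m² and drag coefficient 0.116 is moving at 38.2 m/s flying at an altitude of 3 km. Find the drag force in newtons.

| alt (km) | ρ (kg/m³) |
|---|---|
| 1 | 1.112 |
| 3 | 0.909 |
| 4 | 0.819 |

At 3 km, from the table: ρ = 0.909 kg/m³.
Dynamic pressure q = ½ρv² = ½ × 0.909 × 38.2² = 663.2 Pa.
D = q·S·CD = 663.2 × 13.7 × 0.116 = 1050 N

D = 1050 N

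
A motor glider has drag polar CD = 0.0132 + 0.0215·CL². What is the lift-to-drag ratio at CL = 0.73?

CD = 0.0132 + 0.0215 × 0.73² = 0.02466
L/D = CL/CD = 0.73 / 0.02466 = 29.6

L/D = 29.6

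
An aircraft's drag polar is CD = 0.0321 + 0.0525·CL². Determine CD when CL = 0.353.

CD = 0.0386

CD = 0.0321 + 0.0525 × 0.353² = 0.0321 + 0.006542 = 0.0386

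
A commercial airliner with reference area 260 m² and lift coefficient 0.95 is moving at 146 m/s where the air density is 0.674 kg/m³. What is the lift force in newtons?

L = 1.77×10^6 N

Dynamic pressure q = ½ρv² = ½ × 0.674 × 146² = 7183 Pa.
L = q·S·CL = 7183 × 260 × 0.95 = 1.77×10^6 N ≈ 1770 kN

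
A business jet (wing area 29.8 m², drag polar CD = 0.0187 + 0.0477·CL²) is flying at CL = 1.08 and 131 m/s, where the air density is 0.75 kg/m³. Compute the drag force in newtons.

CD = 0.0187 + 0.0477 × 1.08² = 0.07434
D = ½ρv²S·CD = ½ × 0.75 × 131² × 29.8 × 0.07434 = 14300 N

D = 14300 N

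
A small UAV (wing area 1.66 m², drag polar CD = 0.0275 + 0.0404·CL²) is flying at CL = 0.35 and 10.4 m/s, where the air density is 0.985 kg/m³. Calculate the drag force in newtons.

CD = 0.0275 + 0.0404 × 0.35² = 0.03245
D = ½ρv²S·CD = ½ × 0.985 × 10.4² × 1.66 × 0.03245 = 2.87 N

D = 2.87 N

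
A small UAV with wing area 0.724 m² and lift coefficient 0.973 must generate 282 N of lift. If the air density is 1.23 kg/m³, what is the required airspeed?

v = 25.5 m/s

L = ½ρv²S·CL ⇒ v = √(2L/(ρ·S·CL))
v = √(2 × 282 / (1.23 × 0.724 × 0.973)) = √650.9 = 25.5 m/s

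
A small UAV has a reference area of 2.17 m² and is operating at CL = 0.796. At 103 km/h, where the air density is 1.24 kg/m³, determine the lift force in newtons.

Convert speed: v = 103 km/h ÷ 3.6 = 28.61 m/s.
L = ½ρv²S·CL = ½ × 1.24 × 28.61² × 2.17 × 0.796 = 877 N

L = 877 N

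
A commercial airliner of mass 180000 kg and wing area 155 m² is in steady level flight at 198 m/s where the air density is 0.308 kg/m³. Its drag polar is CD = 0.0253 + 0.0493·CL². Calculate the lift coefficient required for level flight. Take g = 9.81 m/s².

Weight W = mg = 180000 × 9.81 = 1.7658×10^6 N; in level flight L = W.
q = ½ρv² = ½ × 0.308 × 198² = 6037 Pa.
Required CL = L/(qS) = 1.7658×10^6/(6037·155) = 1.887.

CL = 1.89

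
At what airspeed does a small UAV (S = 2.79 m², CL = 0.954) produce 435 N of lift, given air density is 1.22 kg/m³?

L = ½ρv²S·CL ⇒ v = √(2L/(ρ·S·CL))
v = √(2 × 435 / (1.22 × 2.79 × 0.954)) = √267.9 = 16.4 m/s

v = 16.4 m/s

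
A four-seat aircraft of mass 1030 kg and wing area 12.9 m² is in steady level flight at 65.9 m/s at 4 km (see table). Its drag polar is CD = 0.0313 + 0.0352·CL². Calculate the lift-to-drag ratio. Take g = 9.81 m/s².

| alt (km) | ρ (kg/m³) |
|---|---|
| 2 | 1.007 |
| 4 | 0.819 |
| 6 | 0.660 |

At 4 km, from the table: ρ = 0.819 kg/m³.
In steady level flight, lift balances weight: W = mg = 1030 × 9.81 = 10104 N.
Dynamic pressure q = 0.5 × 0.819 × 65.9² = 1778 Pa.
CL = 2W/(ρv²S) = 2×10104/(0.819×65.9²×12.9) = 0.4404.
CD = 0.0313 + 0.0352 × 0.4404² = 0.03813.
L/D = CL/CD = 0.4404 / 0.03813 = 11.6

L/D = 11.6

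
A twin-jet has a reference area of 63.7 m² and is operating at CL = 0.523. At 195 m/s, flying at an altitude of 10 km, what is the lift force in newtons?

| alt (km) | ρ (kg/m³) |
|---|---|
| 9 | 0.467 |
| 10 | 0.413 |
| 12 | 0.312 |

At 10 km, from the table: ρ = 0.413 kg/m³.
L = ½ρv²S·CL = ½ × 0.413 × 195² × 63.7 × 0.523 = 2.62×10^5 N ≈ 262 kN

L = 2.62×10^5 N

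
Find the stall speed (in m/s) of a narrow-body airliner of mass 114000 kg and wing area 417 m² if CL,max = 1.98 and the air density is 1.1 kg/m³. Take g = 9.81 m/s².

At stall, lift equals weight: L = W = m·g = 114000 × 9.81 = 1.118×10^6 N.
From L = ½ρV²S·CL,max = W: V_stall = √(2W/(ρSCL,max)) = √(2·1.118×10^6/(1.1·417·1.98))
V_stall = √2463 = 49.6 m/s

V_stall = 49.6 m/s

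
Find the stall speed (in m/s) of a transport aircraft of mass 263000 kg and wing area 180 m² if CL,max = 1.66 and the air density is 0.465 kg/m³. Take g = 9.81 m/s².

V_stall = 193 m/s

At stall, lift equals weight: L = W = m·g = 263000 × 9.81 = 2.58×10^6 N.
V_stall = √(2W/(ρ·S·CL,max)) = √(2 × 2.58×10^6 / (0.465 × 180 × 1.66))
V_stall = √37140 = 193 m/s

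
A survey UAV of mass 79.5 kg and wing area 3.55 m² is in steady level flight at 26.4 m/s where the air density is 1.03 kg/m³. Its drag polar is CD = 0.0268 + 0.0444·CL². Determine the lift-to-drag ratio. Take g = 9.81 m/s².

Level flight ⇒ L = W = m·g = 79.5 × 9.81 = 779.9 N.
q = ½ρv² = ½ × 1.03 × 26.4² = 358.9 Pa.
Required CL = L/(qS) = 779.9/(358.9·3.55) = 0.6121.
CD = 0.0268 + 0.0444 × 0.6121² = 0.04343.
L/D = CL/CD = 0.6121 / 0.04343 = 14.1

L/D = 14.1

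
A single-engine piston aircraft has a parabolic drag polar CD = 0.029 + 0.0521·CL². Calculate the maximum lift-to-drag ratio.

For CD = CD0 + K·CL², (L/D)max occurs at CL* = √(CD0/K) and equals 1/(2√(K·CD0)).
(L/D)max = 1/(2√(0.0521 × 0.029)) = 1/(2 × 0.03887) = 12.9

(L/D)max = 12.9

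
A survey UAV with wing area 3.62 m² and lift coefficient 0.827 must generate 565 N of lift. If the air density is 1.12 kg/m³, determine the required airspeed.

v = 18.4 m/s

L = ½ρv²S·CL ⇒ v = √(2L/(ρ·S·CL))
v = √(2 × 565 / (1.12 × 3.62 × 0.827)) = √337 = 18.4 m/s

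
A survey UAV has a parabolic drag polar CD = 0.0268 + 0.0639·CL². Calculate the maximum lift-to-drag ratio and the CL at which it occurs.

For CD = CD0 + K·CL², (L/D)max occurs at CL* = √(CD0/K) and equals 1/(2√(K·CD0)).
(L/D)max = 1/(2√(0.0639 × 0.0268)) = 1/(2 × 0.04138) = 12.1
CL* = √(0.0268/0.0639) = 0.648

(L/D)max = 12.1, at CL = 0.648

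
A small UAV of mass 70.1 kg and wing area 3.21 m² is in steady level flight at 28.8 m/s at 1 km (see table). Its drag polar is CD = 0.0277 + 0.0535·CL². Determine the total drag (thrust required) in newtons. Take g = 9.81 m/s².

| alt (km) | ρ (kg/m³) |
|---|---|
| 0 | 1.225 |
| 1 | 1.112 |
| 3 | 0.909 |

At 1 km, from the table: ρ = 1.112 kg/m³.
Weight W = mg = 70.1 × 9.81 = 687.68 N; in level flight L = W.
q = ½ρv² = ½ × 1.112 × 28.8² = 461.2 Pa.
CL = W/(q·S) = 687.68 / (461.2 × 3.21) = 0.4645.
CD = 0.0277 + 0.0535 × 0.4645² = 0.03925.
D = q·S·CD = 461.2 × 3.21 × 0.03925 = 58.1 N

D = 58.1 N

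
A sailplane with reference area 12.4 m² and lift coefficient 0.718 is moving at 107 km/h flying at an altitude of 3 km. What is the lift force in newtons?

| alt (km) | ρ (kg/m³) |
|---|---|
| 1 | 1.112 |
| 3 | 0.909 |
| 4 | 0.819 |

L = 3570 N

At 3 km, from the table: ρ = 0.909 kg/m³.
Convert speed: v = 107 km/h ÷ 3.6 = 29.72 m/s.
Dynamic pressure q = ½ρv² = ½ × 0.909 × 29.72² = 401.5 Pa.
L = q·S·CL = 401.5 × 12.4 × 0.718 = 3570 N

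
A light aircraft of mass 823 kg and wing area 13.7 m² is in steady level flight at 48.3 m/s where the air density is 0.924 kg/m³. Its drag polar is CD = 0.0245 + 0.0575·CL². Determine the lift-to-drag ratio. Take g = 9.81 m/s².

Weight W = mg = 823 × 9.81 = 8073.6 N; in level flight L = W.
q = ½ρv² = ½ × 0.924 × 48.3² = 1078 Pa.
CL = 2W/(ρv²S) = 2×8073.6/(0.924×48.3²×13.7) = 0.5468.
CD = 0.0245 + 0.0575 × 0.5468² = 0.04169.
L/D = CL/CD = 0.5468 / 0.04169 = 13.1

L/D = 13.1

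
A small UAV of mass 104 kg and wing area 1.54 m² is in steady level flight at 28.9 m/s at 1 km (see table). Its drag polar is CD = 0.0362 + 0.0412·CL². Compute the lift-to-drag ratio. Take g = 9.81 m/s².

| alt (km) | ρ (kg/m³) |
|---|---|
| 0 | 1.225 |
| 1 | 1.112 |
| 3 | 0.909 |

At 1 km, from the table: ρ = 1.112 kg/m³.
In steady level flight, lift balances weight: W = mg = 104 × 9.81 = 1020.2 N.
q = ½ρv² = ½ × 1.112 × 28.9² = 464.4 Pa.
CL = 2W/(ρv²S) = 2×1020.2/(1.112×28.9²×1.54) = 1.427.
CD = 0.0362 + 0.0412 × 1.427² = 0.1201.
L/D = CL/CD = 1.427 / 0.1201 = 11.9

L/D = 11.9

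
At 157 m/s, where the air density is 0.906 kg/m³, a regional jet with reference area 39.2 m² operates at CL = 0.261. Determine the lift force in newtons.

L = 1.14×10^5 N

L = ½ρv²S·CL = ½ × 0.906 × 157² × 39.2 × 0.261 = 1.14×10^5 N ≈ 114 kN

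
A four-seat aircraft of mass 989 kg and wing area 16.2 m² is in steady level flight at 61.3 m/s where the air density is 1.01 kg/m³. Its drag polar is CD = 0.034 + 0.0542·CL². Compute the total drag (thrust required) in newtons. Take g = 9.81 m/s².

In steady level flight, lift balances weight: W = mg = 989 × 9.81 = 9702.1 N.
q = ½ρv² = ½ × 1.01 × 61.3² = 1898 Pa.
CL = W/(q·S) = 9702.1 / (1898 × 16.2) = 0.3156.
CD = 0.034 + 0.0542 × 0.3156² = 0.0394.
D = q·S·CD = 1898 × 16.2 × 0.0394 = 1211 N

D = 1210 N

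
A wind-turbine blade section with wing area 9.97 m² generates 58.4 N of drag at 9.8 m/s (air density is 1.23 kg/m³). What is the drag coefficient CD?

CD = 0.0992

From D = ½ρv²S·CD, rearranging gives CD = 2D/(ρv²S).
CD = 2 × 58.4 / (1.23 × 9.8² × 9.97) = 0.0992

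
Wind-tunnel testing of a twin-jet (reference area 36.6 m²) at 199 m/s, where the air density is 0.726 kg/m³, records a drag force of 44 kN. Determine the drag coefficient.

From D = ½ρv²S·CD, rearranging gives CD = 2D/(ρv²S).
CD = 2 × 44000 / (0.726 × 199² × 36.6) = 0.0836

CD = 0.0836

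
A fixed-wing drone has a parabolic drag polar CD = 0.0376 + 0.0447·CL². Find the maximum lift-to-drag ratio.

(L/D)max = 12.2

For CD = CD0 + K·CL², (L/D)max occurs at CL* = √(CD0/K) and equals 1/(2√(K·CD0)).
(L/D)max = 1/(2√(0.0447 × 0.0376)) = 1/(2 × 0.041) = 12.2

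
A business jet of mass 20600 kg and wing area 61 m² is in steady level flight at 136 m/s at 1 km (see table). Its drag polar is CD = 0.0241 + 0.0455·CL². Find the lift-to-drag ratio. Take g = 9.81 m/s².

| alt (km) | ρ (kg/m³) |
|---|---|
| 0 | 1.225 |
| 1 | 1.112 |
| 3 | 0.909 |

L/D = 11.2

At 1 km, from the table: ρ = 1.112 kg/m³.
Weight W = mg = 20600 × 9.81 = 2.0209×10^5 N; in level flight L = W.
Dynamic pressure q = 0.5 × 1.112 × 136² = 10280 Pa.
CL = 2W/(ρv²S) = 2×2.0209×10^5/(1.112×136²×61) = 0.3221.
CD = 0.0241 + 0.0455 × 0.3221² = 0.02882.
L/D = CL/CD = 0.3221 / 0.02882 = 11.2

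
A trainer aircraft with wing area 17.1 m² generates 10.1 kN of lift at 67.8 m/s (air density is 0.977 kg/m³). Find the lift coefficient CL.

CL = 0.263

From L = ½ρv²S·CL, rearranging gives CL = 2L/(ρv²S).
CL = 2 × 10100 / (0.977 × 67.8² × 17.1) = 0.263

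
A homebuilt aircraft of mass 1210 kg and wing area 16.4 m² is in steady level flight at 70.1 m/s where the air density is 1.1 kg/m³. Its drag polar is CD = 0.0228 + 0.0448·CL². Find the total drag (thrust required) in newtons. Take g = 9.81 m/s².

Weight W = mg = 1210 × 9.81 = 11870 N; in level flight L = W.
Dynamic pressure q = 0.5 × 1.1 × 70.1² = 2703 Pa.
CL = W/(q·S) = 11870 / (2703 × 16.4) = 0.2678.
CD = 0.0228 + 0.0448 × 0.2678² = 0.02601.
D = q·S·CD = 2703 × 16.4 × 0.02601 = 1153 N

D = 1150 N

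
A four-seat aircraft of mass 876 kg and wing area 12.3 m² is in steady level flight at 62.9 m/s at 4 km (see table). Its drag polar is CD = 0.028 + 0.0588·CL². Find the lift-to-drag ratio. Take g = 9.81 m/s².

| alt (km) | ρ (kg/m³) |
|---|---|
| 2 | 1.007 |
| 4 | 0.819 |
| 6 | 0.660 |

At 4 km, from the table: ρ = 0.819 kg/m³.
In steady level flight, lift balances weight: W = mg = 876 × 9.81 = 8593.6 N.
q = ½ρv² = ½ × 0.819 × 62.9² = 1620 Pa.
Required CL = L/(qS) = 8593.6/(1620·12.3) = 0.4312.
CD = 0.028 + 0.0588 × 0.4312² = 0.03893.
L/D = CL/CD = 0.4312 / 0.03893 = 11.1

L/D = 11.1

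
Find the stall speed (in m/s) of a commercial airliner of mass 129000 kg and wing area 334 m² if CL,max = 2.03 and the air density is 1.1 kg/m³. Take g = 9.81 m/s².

V_stall = 58.3 m/s

At stall, lift equals weight: L = W = m·g = 129000 × 9.81 = 1.265×10^6 N.
V_stall = √(2W/(ρ·S·CL,max)) = √(2 × 1.265×10^6 / (1.1 × 334 × 2.03))
V_stall = √3394 = 58.3 m/s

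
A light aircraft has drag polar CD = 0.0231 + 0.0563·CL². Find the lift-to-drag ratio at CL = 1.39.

CD = 0.0231 + 0.0563 × 1.39² = 0.1319
L/D = CL/CD = 1.39 / 0.1319 = 10.5

L/D = 10.5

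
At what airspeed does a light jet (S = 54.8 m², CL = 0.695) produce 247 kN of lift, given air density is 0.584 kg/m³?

v = 149 m/s

L = ½ρv²S·CL ⇒ v = √(2L/(ρ·S·CL))
v = √(2 × 2.47×10^5 / (0.584 × 54.8 × 0.695)) = √22210 = 149 m/s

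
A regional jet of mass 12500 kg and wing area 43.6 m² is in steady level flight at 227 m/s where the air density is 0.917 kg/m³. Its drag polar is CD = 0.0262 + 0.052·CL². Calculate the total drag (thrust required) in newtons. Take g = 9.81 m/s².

In steady level flight, lift balances weight: W = mg = 12500 × 9.81 = 1.2262×10^5 N.
Dynamic pressure q = 0.5 × 0.917 × 227² = 23630 Pa.
Required CL = L/(qS) = 1.2262×10^5/(23630·43.6) = 0.119.
CD = 0.0262 + 0.052 × 0.119² = 0.02694.
D = q·S·CD = 23630 × 43.6 × 0.02694 = 27750 N

D = 27700 N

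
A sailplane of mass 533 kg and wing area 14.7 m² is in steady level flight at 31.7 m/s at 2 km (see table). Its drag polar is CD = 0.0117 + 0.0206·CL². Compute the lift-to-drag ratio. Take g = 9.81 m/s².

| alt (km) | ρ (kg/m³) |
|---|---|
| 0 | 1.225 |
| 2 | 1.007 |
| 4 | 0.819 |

L/D = 32.1

At 2 km, from the table: ρ = 1.007 kg/m³.
Weight W = mg = 533 × 9.81 = 5228.7 N; in level flight L = W.
Dynamic pressure q = 0.5 × 1.007 × 31.7² = 506 Pa.
CL = 2W/(ρv²S) = 2×5228.7/(1.007×31.7²×14.7) = 0.703.
CD = 0.0117 + 0.0206 × 0.703² = 0.02188.
L/D = CL/CD = 0.703 / 0.02188 = 32.1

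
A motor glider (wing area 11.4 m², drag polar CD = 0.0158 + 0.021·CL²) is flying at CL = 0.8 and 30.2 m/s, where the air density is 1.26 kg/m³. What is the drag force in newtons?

D = 192 N

CD = 0.0158 + 0.021 × 0.8² = 0.02924
D = ½ρv²S·CD = ½ × 1.26 × 30.2² × 11.4 × 0.02924 = 192 N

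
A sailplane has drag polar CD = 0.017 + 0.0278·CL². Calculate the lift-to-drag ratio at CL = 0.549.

CD = 0.017 + 0.0278 × 0.549² = 0.02538
L/D = CL/CD = 0.549 / 0.02538 = 21.6

L/D = 21.6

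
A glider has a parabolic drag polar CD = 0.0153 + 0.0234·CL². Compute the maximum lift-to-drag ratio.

(L/D)max = 26.4

For CD = CD0 + K·CL², (L/D)max occurs at CL* = √(CD0/K) and equals 1/(2√(K·CD0)).
(L/D)max = 1/(2√(0.0234 × 0.0153)) = 1/(2 × 0.01892) = 26.4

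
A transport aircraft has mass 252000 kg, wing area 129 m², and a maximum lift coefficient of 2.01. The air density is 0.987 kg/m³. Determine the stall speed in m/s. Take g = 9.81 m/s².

Stall occurs when L = W at CL,max. W = mg = 252000 × 9.81 = 2.472×10^6 N.
From L = ½ρV²S·CL,max = W: V_stall = √(2W/(ρSCL,max)) = √(2·2.472×10^6/(0.987·129·2.01))
V_stall = √19320 = 139 m/s

V_stall = 139 m/s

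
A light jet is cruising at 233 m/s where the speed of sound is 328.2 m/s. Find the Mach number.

M = 0.71

M = v/a = 233 / 328.2 = 0.71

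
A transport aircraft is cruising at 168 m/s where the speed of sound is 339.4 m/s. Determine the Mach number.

M = 0.495

M = v/a = 168 / 339.4 = 0.495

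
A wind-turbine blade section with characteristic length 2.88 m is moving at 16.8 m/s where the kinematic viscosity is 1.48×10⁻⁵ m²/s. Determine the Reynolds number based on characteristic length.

Re = 3.27×10^6

Re = v·c/ν = 16.8 × 2.88 / (1.48×10⁻⁵) = 3.27×10^6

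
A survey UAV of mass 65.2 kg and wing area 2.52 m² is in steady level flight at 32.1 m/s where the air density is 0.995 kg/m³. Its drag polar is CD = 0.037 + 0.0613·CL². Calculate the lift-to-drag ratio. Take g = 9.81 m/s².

L/D = 9.52

In steady level flight, lift balances weight: W = mg = 65.2 × 9.81 = 639.61 N.
Dynamic pressure q = 0.5 × 0.995 × 32.1² = 512.6 Pa.
CL = 2W/(ρv²S) = 2×639.61/(0.995×32.1²×2.52) = 0.4951.
CD = 0.037 + 0.0613 × 0.4951² = 0.05203.
L/D = CL/CD = 0.4951 / 0.05203 = 9.52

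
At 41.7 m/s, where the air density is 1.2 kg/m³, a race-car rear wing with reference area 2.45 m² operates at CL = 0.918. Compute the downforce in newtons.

L = ½ρv²S·CL = ½ × 1.2 × 41.7² × 2.45 × 0.918 = 2350 N

L = 2350 N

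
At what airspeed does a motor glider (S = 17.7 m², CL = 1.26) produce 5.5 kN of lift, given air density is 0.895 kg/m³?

v = 23.5 m/s

L = ½ρv²S·CL ⇒ v = √(2L/(ρ·S·CL))
v = √(2 × 5500 / (0.895 × 17.7 × 1.26)) = √551.1 = 23.5 m/s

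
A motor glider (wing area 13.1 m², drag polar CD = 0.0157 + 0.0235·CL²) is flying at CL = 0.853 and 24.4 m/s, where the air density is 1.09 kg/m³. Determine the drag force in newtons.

CD = 0.0157 + 0.0235 × 0.853² = 0.0328
D = ½ρv²S·CD = ½ × 1.09 × 24.4² × 13.1 × 0.0328 = 139 N

D = 139 N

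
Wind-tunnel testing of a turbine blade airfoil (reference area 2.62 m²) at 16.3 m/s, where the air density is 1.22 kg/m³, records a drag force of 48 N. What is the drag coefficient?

From D = ½ρv²S·CD, rearranging gives CD = 2D/(ρv²S).
CD = 2 × 48 / (1.22 × 16.3² × 2.62) = 0.113

CD = 0.113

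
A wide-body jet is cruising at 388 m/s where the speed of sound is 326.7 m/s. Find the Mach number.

M = 1.19

M = v/a = 388 / 326.7 = 1.19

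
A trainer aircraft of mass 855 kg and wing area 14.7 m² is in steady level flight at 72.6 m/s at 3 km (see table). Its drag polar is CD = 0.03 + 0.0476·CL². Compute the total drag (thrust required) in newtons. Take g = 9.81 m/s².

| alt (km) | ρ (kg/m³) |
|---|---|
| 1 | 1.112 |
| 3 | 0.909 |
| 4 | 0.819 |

At 3 km, from the table: ρ = 0.909 kg/m³.
Weight W = mg = 855 × 9.81 = 8387.6 N; in level flight L = W.
Dynamic pressure q = 0.5 × 0.909 × 72.6² = 2396 Pa.
CL = W/(q·S) = 8387.6 / (2396 × 14.7) = 0.2382.
CD = 0.03 + 0.0476 × 0.2382² = 0.0327.
D = q·S·CD = 2396 × 14.7 × 0.0327 = 1152 N

D = 1150 N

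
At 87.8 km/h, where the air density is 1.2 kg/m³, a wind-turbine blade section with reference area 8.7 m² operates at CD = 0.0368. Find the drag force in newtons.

Convert speed: v = 87.8 km/h ÷ 3.6 = 24.39 m/s.
Dynamic pressure q = ½ρv² = ½ × 1.2 × 24.39² = 356.9 Pa.
D = q·S·CD = 356.9 × 8.7 × 0.0368 = 114 N

D = 114 N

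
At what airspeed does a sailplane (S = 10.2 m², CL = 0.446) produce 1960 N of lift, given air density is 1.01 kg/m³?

L = ½ρv²S·CL ⇒ v = √(2L/(ρ·S·CL))
v = √(2 × 1960 / (1.01 × 10.2 × 0.446)) = √853.2 = 29.2 m/s

v = 29.2 m/s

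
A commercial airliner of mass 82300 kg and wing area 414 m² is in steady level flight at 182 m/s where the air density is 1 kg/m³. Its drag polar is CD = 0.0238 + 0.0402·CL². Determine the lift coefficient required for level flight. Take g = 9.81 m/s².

In steady level flight, lift balances weight: W = mg = 82300 × 9.81 = 8.0736×10^5 N.
Dynamic pressure q = 0.5 × 1 × 182² = 16560 Pa.
Required CL = L/(qS) = 8.0736×10^5/(16560·414) = 0.1177.

CL = 0.118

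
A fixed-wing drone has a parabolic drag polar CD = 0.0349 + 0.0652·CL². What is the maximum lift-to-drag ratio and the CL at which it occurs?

For CD = CD0 + K·CL², (L/D)max occurs at CL* = √(CD0/K) and equals 1/(2√(K·CD0)).
(L/D)max = 1/(2√(0.0652 × 0.0349)) = 1/(2 × 0.0477) = 10.5
CL* = √(0.0349/0.0652) = 0.732

(L/D)max = 10.5, at CL = 0.732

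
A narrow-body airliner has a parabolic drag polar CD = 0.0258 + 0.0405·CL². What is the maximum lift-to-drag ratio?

(L/D)max = 15.5

For CD = CD0 + K·CL², (L/D)max occurs at CL* = √(CD0/K) and equals 1/(2√(K·CD0)).
(L/D)max = 1/(2√(0.0405 × 0.0258)) = 1/(2 × 0.03232) = 15.5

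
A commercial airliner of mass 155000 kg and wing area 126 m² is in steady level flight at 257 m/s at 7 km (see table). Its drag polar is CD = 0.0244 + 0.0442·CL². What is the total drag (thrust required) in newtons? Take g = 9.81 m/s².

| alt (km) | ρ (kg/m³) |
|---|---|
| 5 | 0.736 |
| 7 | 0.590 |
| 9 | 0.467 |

D = 1.02×10^5 N

At 7 km, from the table: ρ = 0.590 kg/m³.
Weight W = mg = 155000 × 9.81 = 1.5206×10^6 N; in level flight L = W.
Dynamic pressure q = 0.5 × 0.59 × 257² = 19480 Pa.
Required CL = L/(qS) = 1.5206×10^6/(19480·126) = 0.6194.
CD = 0.0244 + 0.0442 × 0.6194² = 0.04136.
D = q·S·CD = 19480 × 126 × 0.04136 = 1.015×10^5 N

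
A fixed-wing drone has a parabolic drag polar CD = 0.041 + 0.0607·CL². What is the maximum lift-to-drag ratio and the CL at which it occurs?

(L/D)max = 10, at CL = 0.822

For CD = CD0 + K·CL², (L/D)max occurs at CL* = √(CD0/K) and equals 1/(2√(K·CD0)).
(L/D)max = 1/(2√(0.0607 × 0.041)) = 1/(2 × 0.04989) = 10
CL* = √(0.041/0.0607) = 0.822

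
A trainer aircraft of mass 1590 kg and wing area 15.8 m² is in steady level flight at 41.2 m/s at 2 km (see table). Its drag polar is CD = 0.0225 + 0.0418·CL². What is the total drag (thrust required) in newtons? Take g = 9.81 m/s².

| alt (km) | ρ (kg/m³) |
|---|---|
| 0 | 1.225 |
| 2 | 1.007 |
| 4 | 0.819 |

D = 1060 N

At 2 km, from the table: ρ = 1.007 kg/m³.
In steady level flight, lift balances weight: W = mg = 1590 × 9.81 = 15598 N.
q = ½ρv² = ½ × 1.007 × 41.2² = 854.7 Pa.
CL = 2W/(ρv²S) = 2×15598/(1.007×41.2²×15.8) = 1.155.
CD = 0.0225 + 0.0418 × 1.155² = 0.07827.
D = q·S·CD = 854.7 × 15.8 × 0.07827 = 1057 N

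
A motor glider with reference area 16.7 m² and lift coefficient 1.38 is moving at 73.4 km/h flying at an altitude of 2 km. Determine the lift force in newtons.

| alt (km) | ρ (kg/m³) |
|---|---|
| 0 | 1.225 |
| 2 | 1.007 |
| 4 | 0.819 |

L = 4820 N

At 2 km, from the table: ρ = 1.007 kg/m³.
Convert speed: v = 73.4 km/h ÷ 3.6 = 20.39 m/s.
L = ½ρv²S·CL = ½ × 1.007 × 20.39² × 16.7 × 1.38 = 4820 N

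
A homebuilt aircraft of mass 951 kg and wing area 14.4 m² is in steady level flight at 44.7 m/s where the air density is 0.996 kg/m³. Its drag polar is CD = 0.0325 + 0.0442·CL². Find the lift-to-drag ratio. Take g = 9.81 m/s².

L/D = 12.7

Level flight ⇒ L = W = m·g = 951 × 9.81 = 9329.3 N.
q = ½ρv² = ½ × 0.996 × 44.7² = 995 Pa.
CL = W/(q·S) = 9329.3 / (995 × 14.4) = 0.6511.
CD = 0.0325 + 0.0442 × 0.6511² = 0.05124.
L/D = CL/CD = 0.6511 / 0.05124 = 12.7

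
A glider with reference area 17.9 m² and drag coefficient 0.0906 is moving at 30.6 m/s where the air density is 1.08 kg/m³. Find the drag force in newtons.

D = 820 N

Dynamic pressure q = ½ρv² = ½ × 1.08 × 30.6² = 505.6 Pa.
D = q·S·CD = 505.6 × 17.9 × 0.0906 = 820 N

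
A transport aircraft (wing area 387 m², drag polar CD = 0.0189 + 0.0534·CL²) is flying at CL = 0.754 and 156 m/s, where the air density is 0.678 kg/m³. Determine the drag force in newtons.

D = 1.57×10^5 N

CD = 0.0189 + 0.0534 × 0.754² = 0.04926
D = ½ρv²S·CD = ½ × 0.678 × 156² × 387 × 0.04926 = 1.57×10^5 N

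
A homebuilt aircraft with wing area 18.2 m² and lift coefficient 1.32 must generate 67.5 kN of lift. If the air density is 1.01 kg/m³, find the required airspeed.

v = 74.6 m/s

L = ½ρv²S·CL ⇒ v = √(2L/(ρ·S·CL))
v = √(2 × 67500 / (1.01 × 18.2 × 1.32)) = √5564 = 74.6 m/s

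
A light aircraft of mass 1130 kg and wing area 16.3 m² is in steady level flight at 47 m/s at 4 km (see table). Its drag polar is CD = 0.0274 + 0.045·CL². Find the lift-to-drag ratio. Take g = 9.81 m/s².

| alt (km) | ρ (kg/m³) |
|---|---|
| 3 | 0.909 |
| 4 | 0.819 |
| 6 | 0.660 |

L/D = 14.2

At 4 km, from the table: ρ = 0.819 kg/m³.
Weight W = mg = 1130 × 9.81 = 11085 N; in level flight L = W.
Dynamic pressure q = 0.5 × 0.819 × 47² = 904.6 Pa.
Required CL = L/(qS) = 11085/(904.6·16.3) = 0.7518.
CD = 0.0274 + 0.045 × 0.7518² = 0.05284.
L/D = CL/CD = 0.7518 / 0.05284 = 14.2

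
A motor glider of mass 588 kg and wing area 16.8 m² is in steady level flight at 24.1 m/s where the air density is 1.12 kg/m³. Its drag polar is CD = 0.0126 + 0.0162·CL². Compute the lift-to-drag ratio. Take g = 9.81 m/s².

L/D = 34.4

In steady level flight, lift balances weight: W = mg = 588 × 9.81 = 5768.3 N.
Dynamic pressure q = 0.5 × 1.12 × 24.1² = 325.3 Pa.
CL = 2W/(ρv²S) = 2×5768.3/(1.12×24.1²×16.8) = 1.056.
CD = 0.0126 + 0.0162 × 1.056² = 0.03065.
L/D = CL/CD = 1.056 / 0.03065 = 34.4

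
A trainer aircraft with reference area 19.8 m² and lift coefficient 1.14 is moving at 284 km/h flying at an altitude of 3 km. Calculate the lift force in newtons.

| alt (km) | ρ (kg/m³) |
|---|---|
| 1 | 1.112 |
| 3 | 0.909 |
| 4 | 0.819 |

L = 63800 N

At 3 km, from the table: ρ = 0.909 kg/m³.
Convert speed: v = 284 km/h ÷ 3.6 = 78.89 m/s.
L = ½ρv²S·CL = ½ × 0.909 × 78.89² × 19.8 × 1.14 = 63800 N ≈ 63.8 kN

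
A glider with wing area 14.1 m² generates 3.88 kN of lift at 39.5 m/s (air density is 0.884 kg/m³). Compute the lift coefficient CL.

From L = ½ρv²S·CL, rearranging gives CL = 2L/(ρv²S).
CL = 2 × 3880 / (0.884 × 39.5² × 14.1) = 0.399

CL = 0.399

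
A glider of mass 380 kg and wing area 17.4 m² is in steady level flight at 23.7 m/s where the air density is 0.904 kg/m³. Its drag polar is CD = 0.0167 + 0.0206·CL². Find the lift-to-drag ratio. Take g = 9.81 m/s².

L/D = 26.9

In steady level flight, lift balances weight: W = mg = 380 × 9.81 = 3727.8 N.
q = ½ρv² = ½ × 0.904 × 23.7² = 253.9 Pa.
CL = W/(q·S) = 3727.8 / (253.9 × 17.4) = 0.8439.
CD = 0.0167 + 0.0206 × 0.8439² = 0.03137.
L/D = CL/CD = 0.8439 / 0.03137 = 26.9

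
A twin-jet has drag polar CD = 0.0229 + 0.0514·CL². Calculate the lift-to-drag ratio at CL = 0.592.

CD = 0.0229 + 0.0514 × 0.592² = 0.04091
L/D = CL/CD = 0.592 / 0.04091 = 14.5

L/D = 14.5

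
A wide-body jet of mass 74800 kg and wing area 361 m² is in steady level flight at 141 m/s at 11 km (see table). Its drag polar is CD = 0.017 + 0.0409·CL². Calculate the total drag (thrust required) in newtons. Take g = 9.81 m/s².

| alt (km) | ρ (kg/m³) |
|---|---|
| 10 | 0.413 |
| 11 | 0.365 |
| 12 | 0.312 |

D = 39100 N

At 11 km, from the table: ρ = 0.365 kg/m³.
Weight W = mg = 74800 × 9.81 = 7.3379×10^5 N; in level flight L = W.
Dynamic pressure q = 0.5 × 0.365 × 141² = 3628 Pa.
CL = W/(q·S) = 7.3379×10^5 / (3628 × 361) = 0.5602.
CD = 0.017 + 0.0409 × 0.5602² = 0.02984.
D = q·S·CD = 3628 × 361 × 0.02984 = 39080 N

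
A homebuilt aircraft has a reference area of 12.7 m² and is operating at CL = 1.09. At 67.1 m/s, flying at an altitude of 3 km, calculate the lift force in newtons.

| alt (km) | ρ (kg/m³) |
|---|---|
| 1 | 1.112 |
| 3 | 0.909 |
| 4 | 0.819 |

L = 28300 N

At 3 km, from the table: ρ = 0.909 kg/m³.
Dynamic pressure q = ½ρv² = ½ × 0.909 × 67.1² = 2046 Pa.
L = q·S·CL = 2046 × 12.7 × 1.09 = 28300 N ≈ 28.3 kN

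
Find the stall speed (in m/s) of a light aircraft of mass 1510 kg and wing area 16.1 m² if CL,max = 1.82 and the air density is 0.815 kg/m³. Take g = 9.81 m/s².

Stall occurs when L = W at CL,max. W = mg = 1510 × 9.81 = 14810 N.
From L = ½ρV²S·CL,max = W: V_stall = √(2W/(ρSCL,max)) = √(2·14810/(0.815·16.1·1.82))
V_stall = √1241 = 35.2 m/s

V_stall = 35.2 m/s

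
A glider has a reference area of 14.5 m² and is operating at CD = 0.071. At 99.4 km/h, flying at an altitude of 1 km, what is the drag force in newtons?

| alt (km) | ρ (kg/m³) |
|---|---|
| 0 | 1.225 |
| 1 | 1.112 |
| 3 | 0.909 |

D = 436 N

At 1 km, from the table: ρ = 1.112 kg/m³.
Convert speed: v = 99.4 km/h ÷ 3.6 = 27.61 m/s.
D = ½ρv²S·CD = ½ × 1.112 × 27.61² × 14.5 × 0.071 = 436 N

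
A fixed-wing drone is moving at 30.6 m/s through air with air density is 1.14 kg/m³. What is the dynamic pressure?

q = ½ρv² = ½ × 1.14 × 30.6² = 534 Pa

q = 534 Pa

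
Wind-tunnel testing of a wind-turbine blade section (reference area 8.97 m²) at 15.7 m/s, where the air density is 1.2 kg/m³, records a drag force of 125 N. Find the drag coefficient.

From D = ½ρv²S·CD, rearranging gives CD = 2D/(ρv²S).
CD = 2 × 125 / (1.2 × 15.7² × 8.97) = 0.0942

CD = 0.0942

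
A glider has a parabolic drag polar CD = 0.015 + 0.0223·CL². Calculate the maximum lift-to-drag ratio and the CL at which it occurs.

(L/D)max = 27.3, at CL = 0.82

For CD = CD0 + K·CL², (L/D)max occurs at CL* = √(CD0/K) and equals 1/(2√(K·CD0)).
(L/D)max = 1/(2√(0.0223 × 0.015)) = 1/(2 × 0.01829) = 27.3
CL* = √(0.015/0.0223) = 0.82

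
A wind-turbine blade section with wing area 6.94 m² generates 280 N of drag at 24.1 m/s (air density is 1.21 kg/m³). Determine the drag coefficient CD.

CD = 0.115

From D = ½ρv²S·CD, rearranging gives CD = 2D/(ρv²S).
CD = 2 × 280 / (1.21 × 24.1² × 6.94) = 0.115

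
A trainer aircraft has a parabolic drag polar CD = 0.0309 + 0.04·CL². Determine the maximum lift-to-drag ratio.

(L/D)max = 14.2

For CD = CD0 + K·CL², (L/D)max occurs at CL* = √(CD0/K) and equals 1/(2√(K·CD0)).
(L/D)max = 1/(2√(0.04 × 0.0309)) = 1/(2 × 0.03516) = 14.2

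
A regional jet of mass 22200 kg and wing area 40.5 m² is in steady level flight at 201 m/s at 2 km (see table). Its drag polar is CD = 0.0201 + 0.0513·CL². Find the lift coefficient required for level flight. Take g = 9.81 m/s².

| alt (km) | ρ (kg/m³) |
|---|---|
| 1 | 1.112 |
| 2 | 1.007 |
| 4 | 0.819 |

CL = 0.264

At 2 km, from the table: ρ = 1.007 kg/m³.
Level flight ⇒ L = W = m·g = 22200 × 9.81 = 2.1778×10^5 N.
Dynamic pressure q = 0.5 × 1.007 × 201² = 20340 Pa.
CL = W/(q·S) = 2.1778×10^5 / (20340 × 40.5) = 0.2643.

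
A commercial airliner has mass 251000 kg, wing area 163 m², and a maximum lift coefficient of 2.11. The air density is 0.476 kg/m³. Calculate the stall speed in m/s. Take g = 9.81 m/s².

Stall occurs when L = W at CL,max. W = mg = 251000 × 9.81 = 2.462×10^6 N.
V_stall = √(2W/(ρ·S·CL,max)) = √(2 × 2.462×10^6 / (0.476 × 163 × 2.11))
V_stall = √30080 = 173 m/s

V_stall = 173 m/s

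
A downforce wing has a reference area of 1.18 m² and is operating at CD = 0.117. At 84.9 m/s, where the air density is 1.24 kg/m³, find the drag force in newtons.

D = ½ρv²S·CD = ½ × 1.24 × 84.9² × 1.18 × 0.117 = 617 N

D = 617 N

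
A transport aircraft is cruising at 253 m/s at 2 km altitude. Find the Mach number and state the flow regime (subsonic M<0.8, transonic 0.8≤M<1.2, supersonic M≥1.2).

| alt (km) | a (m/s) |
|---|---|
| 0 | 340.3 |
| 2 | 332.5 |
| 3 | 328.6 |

M = 0.761 (subsonic)

At 2 km, from the table: a = 332.5 m/s.
M = v/a = 253 / 332.5 = 0.761
M = 0.761 → subsonic.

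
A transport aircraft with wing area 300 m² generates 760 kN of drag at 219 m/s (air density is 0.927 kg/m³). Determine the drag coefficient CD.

From D = ½ρv²S·CD, rearranging gives CD = 2D/(ρv²S).
CD = 2 × 7.6×10^5 / (0.927 × 219² × 300) = 0.114

CD = 0.114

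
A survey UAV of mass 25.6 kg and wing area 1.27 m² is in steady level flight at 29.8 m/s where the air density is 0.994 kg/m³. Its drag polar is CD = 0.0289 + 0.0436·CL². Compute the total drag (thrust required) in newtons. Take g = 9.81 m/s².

D = 21.1 N

Weight W = mg = 25.6 × 9.81 = 251.14 N; in level flight L = W.
Dynamic pressure q = 0.5 × 0.994 × 29.8² = 441.4 Pa.
CL = W/(q·S) = 251.14 / (441.4 × 1.27) = 0.448.
CD = 0.0289 + 0.0436 × 0.448² = 0.03765.
D = q·S·CD = 441.4 × 1.27 × 0.03765 = 21.1 N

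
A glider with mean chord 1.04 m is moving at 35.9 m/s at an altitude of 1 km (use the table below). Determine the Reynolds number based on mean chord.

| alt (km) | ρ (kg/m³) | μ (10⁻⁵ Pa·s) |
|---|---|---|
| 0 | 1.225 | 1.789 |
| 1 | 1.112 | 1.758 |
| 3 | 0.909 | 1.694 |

At 1 km, from the table: ρ = 1.112 kg/m³, μ = 1.758×10⁻⁵ Pa·s.
Re = ρ·v·c/μ = 1.112 × 35.9 × 1.04 / (1.758×10⁻⁵) = 2.36×10^6

Re = 2.36×10^6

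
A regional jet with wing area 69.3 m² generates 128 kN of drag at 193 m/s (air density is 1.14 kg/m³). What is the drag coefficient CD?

CD = 0.087

From D = ½ρv²S·CD, rearranging gives CD = 2D/(ρv²S).
CD = 2 × 1.28×10^5 / (1.14 × 193² × 69.3) = 0.087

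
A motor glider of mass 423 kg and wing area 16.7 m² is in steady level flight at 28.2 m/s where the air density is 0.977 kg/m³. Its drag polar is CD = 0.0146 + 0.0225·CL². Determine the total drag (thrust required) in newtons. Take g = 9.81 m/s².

Weight W = mg = 423 × 9.81 = 4149.6 N; in level flight L = W.
q = ½ρv² = ½ × 0.977 × 28.2² = 388.5 Pa.
CL = 2W/(ρv²S) = 2×4149.6/(0.977×28.2²×16.7) = 0.6396.
CD = 0.0146 + 0.0225 × 0.6396² = 0.02381.
D = q·S·CD = 388.5 × 16.7 × 0.02381 = 154.4 N

D = 154 N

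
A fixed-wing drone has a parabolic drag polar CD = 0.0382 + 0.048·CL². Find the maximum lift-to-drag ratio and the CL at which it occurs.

For CD = CD0 + K·CL², (L/D)max occurs at CL* = √(CD0/K) and equals 1/(2√(K·CD0)).
(L/D)max = 1/(2√(0.048 × 0.0382)) = 1/(2 × 0.04282) = 11.7
CL* = √(0.0382/0.048) = 0.892

(L/D)max = 11.7, at CL = 0.892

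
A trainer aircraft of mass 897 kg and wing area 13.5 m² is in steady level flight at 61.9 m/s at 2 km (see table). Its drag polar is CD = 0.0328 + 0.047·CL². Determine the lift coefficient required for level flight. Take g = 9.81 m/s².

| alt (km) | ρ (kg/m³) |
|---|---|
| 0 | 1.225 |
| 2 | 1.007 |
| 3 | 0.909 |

CL = 0.338

At 2 km, from the table: ρ = 1.007 kg/m³.
Weight W = mg = 897 × 9.81 = 8799.6 N; in level flight L = W.
Dynamic pressure q = 0.5 × 1.007 × 61.9² = 1929 Pa.
CL = 2W/(ρv²S) = 2×8799.6/(1.007×61.9²×13.5) = 0.3379.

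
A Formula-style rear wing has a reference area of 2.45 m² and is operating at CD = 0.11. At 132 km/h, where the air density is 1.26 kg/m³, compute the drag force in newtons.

D = 228 N

Convert speed: v = 132 km/h ÷ 3.6 = 36.67 m/s.
D = ½ρv²S·CD = ½ × 1.26 × 36.67² × 2.45 × 0.11 = 228 N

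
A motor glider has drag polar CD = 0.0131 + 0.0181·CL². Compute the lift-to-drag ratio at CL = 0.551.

CD = 0.0131 + 0.0181 × 0.551² = 0.0186
L/D = CL/CD = 0.551 / 0.0186 = 29.6

L/D = 29.6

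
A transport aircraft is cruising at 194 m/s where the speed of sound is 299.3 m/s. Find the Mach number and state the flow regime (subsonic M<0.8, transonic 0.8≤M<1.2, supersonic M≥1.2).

M = v/a = 194 / 299.3 = 0.648
M = 0.648 → subsonic.

M = 0.648 (subsonic)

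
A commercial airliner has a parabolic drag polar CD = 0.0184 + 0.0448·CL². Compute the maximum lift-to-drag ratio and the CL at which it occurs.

For CD = CD0 + K·CL², (L/D)max occurs at CL* = √(CD0/K) and equals 1/(2√(K·CD0)).
(L/D)max = 1/(2√(0.0448 × 0.0184)) = 1/(2 × 0.02871) = 17.4
CL* = √(0.0184/0.0448) = 0.641

(L/D)max = 17.4, at CL = 0.641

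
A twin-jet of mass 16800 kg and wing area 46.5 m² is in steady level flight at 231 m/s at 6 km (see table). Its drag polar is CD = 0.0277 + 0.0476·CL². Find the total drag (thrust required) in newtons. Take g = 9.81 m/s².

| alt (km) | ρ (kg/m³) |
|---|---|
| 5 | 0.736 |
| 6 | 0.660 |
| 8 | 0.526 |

At 6 km, from the table: ρ = 0.660 kg/m³.
In steady level flight, lift balances weight: W = mg = 16800 × 9.81 = 1.6481×10^5 N.
Dynamic pressure q = 0.5 × 0.66 × 231² = 17610 Pa.
Required CL = L/(qS) = 1.6481×10^5/(17610·46.5) = 0.2013.
CD = 0.0277 + 0.0476 × 0.2013² = 0.02963.
D = q·S·CD = 17610 × 46.5 × 0.02963 = 24260 N

D = 24300 N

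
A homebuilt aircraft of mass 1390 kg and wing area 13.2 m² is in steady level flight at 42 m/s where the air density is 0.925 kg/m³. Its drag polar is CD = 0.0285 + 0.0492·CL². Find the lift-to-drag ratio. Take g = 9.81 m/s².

L/D = 11.8

Level flight ⇒ L = W = m·g = 1390 × 9.81 = 13636 N.
Dynamic pressure q = 0.5 × 0.925 × 42² = 815.9 Pa.
CL = 2W/(ρv²S) = 2×13636/(0.925×42²×13.2) = 1.266.
CD = 0.0285 + 0.0492 × 1.266² = 0.1074.
L/D = CL/CD = 1.266 / 0.1074 = 11.8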